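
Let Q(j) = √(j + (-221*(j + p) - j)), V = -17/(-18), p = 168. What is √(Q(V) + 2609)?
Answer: √(93924 + 6*I*√1344122)/6 ≈ 51.113 + 1.8902*I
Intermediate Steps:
V = 17/18 (V = -17*(-1/18) = 17/18 ≈ 0.94444)
Q(j) = √(-37128 - 221*j) (Q(j) = √(j + (-221*(j + 168) - j)) = √(j + (-221*(168 + j) - j)) = √(j + ((-37128 - 221*j) - j)) = √(j + (-37128 - 222*j)) = √(-37128 - 221*j))
√(Q(V) + 2609) = √(√(-37128 - 221*17/18) + 2609) = √(√(-37128 - 3757/18) + 2609) = √(√(-672061/18) + 2609) = √(I*√1344122/6 + 2609) = √(2609 + I*√1344122/6)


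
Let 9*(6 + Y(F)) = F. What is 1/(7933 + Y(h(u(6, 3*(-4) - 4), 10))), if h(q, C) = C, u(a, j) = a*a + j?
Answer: 9/71353 ≈ 0.00012613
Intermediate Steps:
u(a, j) = j + a² (u(a, j) = a² + j = j + a²)
Y(F) = -6 + F/9
1/(7933 + Y(h(u(6, 3*(-4) - 4), 10))) = 1/(7933 + (-6 + (⅑)*10)) = 1/(7933 + (-6 + 10/9)) = 1/(7933 - 44/9) = 1/(71353/9) = 9/71353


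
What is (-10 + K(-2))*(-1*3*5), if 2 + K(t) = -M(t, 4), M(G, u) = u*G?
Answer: 60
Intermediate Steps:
M(G, u) = G*u
K(t) = -2 - 4*t (K(t) = -2 - t*4 = -2 - 4*t)
(-10 + K(-2))*(-1*3*5) = (-10 + (-2 - 4*(-2)))*(-1*3*5) = (-10 + (-2 + 8))*(-3*5) = (-10 + 6)*(-15) = -4*(-15) = 60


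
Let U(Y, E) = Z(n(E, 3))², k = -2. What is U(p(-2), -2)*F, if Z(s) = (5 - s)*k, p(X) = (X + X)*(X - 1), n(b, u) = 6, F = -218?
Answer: -872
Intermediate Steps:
p(X) = 2*X*(-1 + X) (p(X) = (2*X)*(-1 + X) = 2*X*(-1 + X))
Z(s) = -10 + 2*s (Z(s) = (5 - s)*(-2) = -10 + 2*s)
U(Y, E) = 4 (U(Y, E) = (-10 + 2*6)² = (-10 + 12)² = 2² = 4)
U(p(-2), -2)*F = 4*(-218) = -872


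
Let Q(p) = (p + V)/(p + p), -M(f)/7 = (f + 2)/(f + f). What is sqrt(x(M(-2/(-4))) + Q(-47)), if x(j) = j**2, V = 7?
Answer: sqrt(2709785)/94 ≈ 17.512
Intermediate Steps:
M(f) = -7*(2 + f)/(2*f) (M(f) = -7*(f + 2)/(f + f) = -7*(2 + f)/(2*f))
Q(p) = (7 + p)/(2*p) (Q(p) = (p + 7)/(p + p) = (7 + p)/((2*p)) = (7 + p)*(1/(2*p)) = (7 + p)/(2*p))
sqrt(x(M(-2/(-4))) + Q(-47)) = sqrt((-7/2 - 7/((-2/(-4))))**2 + (1/2)*(7 - 47)/(-47)) = sqrt((-7/2 - 7/((-2*(-1/4))))**2 + (1/2)*(-1/47)*(-40)) = sqrt((-7/2 - 7/1/2)**2 + 20/47) = sqrt((-7/2 - 7*2)**2 + 20/47) = sqrt((-7/2 - 14)**2 + 20/47) = sqrt((-35/2)**2 + 20/47) = sqrt(1225/4 + 20/47) = sqrt(57655/188) = sqrt(2709785)/94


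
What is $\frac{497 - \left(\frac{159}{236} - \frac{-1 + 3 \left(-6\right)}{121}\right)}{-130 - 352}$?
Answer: $- \frac{14168609}{13763992} \approx -1.0294$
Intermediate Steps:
$\frac{497 - \left(\frac{159}{236} - \frac{-1 + 3 \left(-6\right)}{121}\right)}{-130 - 352} = \frac{497 - \left(\frac{159}{236} - \left(-1 - 18\right) \frac{1}{121}\right)}{-482} = \left(497 - \frac{23723}{28556}\right) \left(- \frac{1}{482}\right) = \frac{14168609}{28556} \left(- \frac{1}{482}\right) = - \frac{14168609}{13763992}$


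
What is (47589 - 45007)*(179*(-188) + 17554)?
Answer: -41565036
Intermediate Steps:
(47589 - 45007)*(179*(-188) + 17554) = 2582*(-33652 + 17554) = 2582*(-16098) = -41565036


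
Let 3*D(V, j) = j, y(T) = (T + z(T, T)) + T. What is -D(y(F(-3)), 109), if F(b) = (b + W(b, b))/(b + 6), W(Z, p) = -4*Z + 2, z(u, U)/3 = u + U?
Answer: -109/3 ≈ -36.333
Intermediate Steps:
z(u, U) = 3*U + 3*u (z(u, U) = 3*(u + U) = 3*(U + u) = 3*U + 3*u)
W(Z, p) = 2 - 4*Z
F(b) = (2 - 3*b)/(6 + b) (F(b) = (b + (2 - 4*b))/(b + 6) = (2 - 3*b)/(6 + b))
y(T) = 8*T (y(T) = (T + (3*T + 3*T)) + T = (T + 6*T) + T = 7*T + T = 8*T)
D(V, j) = j/3
-D(y(F(-3)), 109) = -109/3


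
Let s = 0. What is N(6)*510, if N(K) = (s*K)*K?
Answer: 0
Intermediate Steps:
N(K) = 0 (N(K) = (0*K)*K = 0*K = 0)
N(6)*510 = 0*510 = 0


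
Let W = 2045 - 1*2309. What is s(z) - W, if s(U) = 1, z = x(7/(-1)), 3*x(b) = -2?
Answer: 265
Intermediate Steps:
x(b) = -2/3 (x(b) = (1/3)*(-2) = -2/3)
z = -2/3 ≈ -0.66667
W = -264 (W = 2045 - 2309 = -264)
s(z) - W = 1 - 1*(-264) = 1 + 264 = 265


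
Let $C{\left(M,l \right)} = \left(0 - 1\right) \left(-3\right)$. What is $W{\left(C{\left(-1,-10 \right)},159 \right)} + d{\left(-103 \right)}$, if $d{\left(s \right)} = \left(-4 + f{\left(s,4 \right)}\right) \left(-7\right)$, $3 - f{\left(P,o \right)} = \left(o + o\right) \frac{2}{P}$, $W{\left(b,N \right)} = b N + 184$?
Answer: $\frac{68692}{103} \approx 666.91$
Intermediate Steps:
$C{\left(M,l \right)} = 3$ ($C{\left(M,l \right)} = \left(-1\right) \left(-3\right) = 3$)
$W{\left(b,N \right)} = 184 + N b$ ($W{\left(b,N \right)} = N b + 184 = 184 + N b$)
$f{\left(P,o \right)} = 3 - \frac{4 o}{P}$ ($f{\left(P,o \right)} = 3 - \left(o + o\right) \frac{2}{P} = 3 - 2 o \frac{2}{P} = 3 - \frac{4 o}{P}$)
$d{\left(s \right)} = 7 + \frac{112}{s}$ ($d{\left(s \right)} = \left(-4 + \left(3 - \frac{16}{s}\right)\right) \left(-7\right) = \left(-1 - \frac{16}{s}\right) \left(-7\right) = 7 + \frac{112}{s}$)
$W{\left(C{\left(-1,-10 \right)},159 \right)} + d{\left(-103 \right)} = \left(184 + 159 \cdot 3\right) + \left(7 + \frac{112}{-103}\right) = \left(184 + 477\right) + \left(7 + 112 \left(- \frac{1}{103}\right)\right) = 661 + \left(7 - \frac{112}{103}\right) = 661 + \frac{609}{103} = \frac{68692}{103}$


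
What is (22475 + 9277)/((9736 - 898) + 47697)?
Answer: 10584/18845 ≈ 0.56163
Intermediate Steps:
(22475 + 9277)/((9736 - 898) + 47697) = 31752/(8838 + 47697) = 31752/56535 = 31752*(1/56535) = 10584/18845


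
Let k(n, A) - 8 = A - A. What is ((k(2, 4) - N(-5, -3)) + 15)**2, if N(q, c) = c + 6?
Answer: 400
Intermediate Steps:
k(n, A) = 8 (k(n, A) = 8 + (A - A) = 8 + 0 = 8)
N(q, c) = 6 + c
((k(2, 4) - N(-5, -3)) + 15)**2 = ((8 - (6 - 3)) + 15)**2 = ((8 - 1*3) + 15)**2 = ((8 - 3) + 15)**2 = (5 + 15)**2 = 20**2 = 400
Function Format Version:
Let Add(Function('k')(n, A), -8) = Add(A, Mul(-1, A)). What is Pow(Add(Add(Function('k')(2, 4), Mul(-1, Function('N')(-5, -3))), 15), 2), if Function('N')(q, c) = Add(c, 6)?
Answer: 400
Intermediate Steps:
Function('k')(n, A) = 8 (Function('k')(n, A) = Add(8, Add(A, Mul(-1, A))) = Add(8, 0) = 8)
Function('N')(q, c) = Add(6, c)
Pow(Add(Add(Function('k')(2, 4), Mul(-1, Function('N')(-5, -3))), 15), 2) = Pow(Add(Add(8, Mul(-1, Add(6, -3))), 15), 2) = Pow(Add(Add(8, Mul(-1, 3)), 15), 2) = Pow(Add(Add(8, -3), 15), 2) = Pow(Add(5, 15), 2) = Pow(20, 2) = 400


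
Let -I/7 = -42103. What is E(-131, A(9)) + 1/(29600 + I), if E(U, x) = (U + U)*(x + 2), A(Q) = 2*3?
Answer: -679776815/324321 ≈ -2096.0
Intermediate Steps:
A(Q) = 6
E(U, x) = 2*U*(2 + x) (E(U, x) = (2*U)*(2 + x) = 2*U*(2 + x))
I = 294721 (I = -7*(-42103) = 294721)
E(-131, A(9)) + 1/(29600 + I) = 2*(-131)*(2 + 6) + 1/(29600 + 294721) = 2*(-131)*8 + 1/324321 = -2096 + 1/324321 = -679776815/324321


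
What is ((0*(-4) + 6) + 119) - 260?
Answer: -135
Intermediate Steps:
((0*(-4) + 6) + 119) - 260 = ((0 + 6) + 119) - 260 = (6 + 119) - 260 = 125 - 260 = -135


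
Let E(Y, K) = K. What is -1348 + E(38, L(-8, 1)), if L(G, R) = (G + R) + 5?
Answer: -1350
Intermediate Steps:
L(G, R) = 5 + G + R
-1348 + E(38, L(-8, 1)) = -1348 + (5 - 8 + 1) = -1348 - 2 = -1350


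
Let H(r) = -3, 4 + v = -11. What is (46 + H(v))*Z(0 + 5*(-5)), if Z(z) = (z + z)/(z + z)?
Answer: 43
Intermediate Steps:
v = -15 (v = -4 - 11 = -15)
Z(z) = 1 (Z(z) = (2*z)/((2*z)) = (2*z)*(1/(2*z)) = 1)
(46 + H(v))*Z(0 + 5*(-5)) = (46 - 3)*1 = 43*1 = 43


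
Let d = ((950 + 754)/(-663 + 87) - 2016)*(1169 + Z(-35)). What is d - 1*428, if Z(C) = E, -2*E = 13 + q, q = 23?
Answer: -55781977/24 ≈ -2.3242e+6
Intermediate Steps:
E = -18 (E = -(13 + 23)/2 = -1/2*36 = -18)
Z(C) = -18
d = -55771705/24 (d = ((950 + 754)/(-663 + 87) - 2016)*(1169 - 18) = (1704/(-576) - 2016)*1151 = (1704*(-1/576) - 2016)*1151 = (-71/24 - 2016)*1151 = -48455/24*1151 = -55771705/24 ≈ -2.3238e+6)
d - 1*428 = -55771705/24 - 1*428 = -55771705/24 - 428 = -55781977/24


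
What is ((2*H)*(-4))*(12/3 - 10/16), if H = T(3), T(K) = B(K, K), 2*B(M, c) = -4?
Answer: 54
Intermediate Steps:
B(M, c) = -2 (B(M, c) = (½)*(-4) = -2)
T(K) = -2
H = -2
((2*H)*(-4))*(12/3 - 10/16) = ((2*(-2))*(-4))*(12/3 - 10/16) = (-4*(-4))*(12*(⅓) - 10*1/16) = 16*(4 - 5/8) = 16*(27/8) = 54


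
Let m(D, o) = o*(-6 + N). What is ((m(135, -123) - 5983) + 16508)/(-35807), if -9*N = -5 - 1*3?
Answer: -33461/107421 ≈ -0.31149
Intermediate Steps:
N = 8/9 (N = -(-5 - 1*3)/9 = -(-5 - 3)/9 = -1/9*(-8) = 8/9 ≈ 0.88889)
m(D, o) = -46*o/9 (m(D, o) = o*(-6 + 8/9) = o*(-46/9) = -46*o/9)
((m(135, -123) - 5983) + 16508)/(-35807) = ((-46/9*(-123) - 5983) + 16508)/(-35807) = ((1886/3 - 5983) + 16508)*(-1/35807) = (-16063/3 + 16508)*(-1/35807) = (33461/3)*(-1/35807) = -33461/107421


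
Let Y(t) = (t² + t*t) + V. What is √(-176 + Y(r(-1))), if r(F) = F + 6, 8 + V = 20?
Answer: I*√114 ≈ 10.677*I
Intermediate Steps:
V = 12 (V = -8 + 20 = 12)
r(F) = 6 + F
Y(t) = 12 + 2*t² (Y(t) = (t² + t*t) + 12 = (t² + t²) + 12 = 2*t² + 12 = 12 + 2*t²)
√(-176 + Y(r(-1))) = √(-176 + (12 + 2*(6 - 1)²)) = √(-176 + (12 + 2*5²)) = √(-176 + (12 + 2*25)) = √(-176 + (12 + 50)) = √(-176 + 62) = √(-114) = I*√114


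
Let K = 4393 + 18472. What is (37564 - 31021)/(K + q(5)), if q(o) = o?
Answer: 6543/22870 ≈ 0.28610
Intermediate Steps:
K = 22865
(37564 - 31021)/(K + q(5)) = (37564 - 31021)/(22865 + 5) = 6543/22870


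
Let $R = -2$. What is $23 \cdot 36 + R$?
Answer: $826$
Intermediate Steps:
$23 \cdot 36 + R = 23 \cdot 36 - 2 = 828 - 2 = 826$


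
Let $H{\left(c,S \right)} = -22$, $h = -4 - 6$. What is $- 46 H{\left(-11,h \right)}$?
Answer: $1012$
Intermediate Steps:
$h = -10$
$- 46 H{\left(-11,h \right)} = \left(-46\right) \left(-22\right) = 1012$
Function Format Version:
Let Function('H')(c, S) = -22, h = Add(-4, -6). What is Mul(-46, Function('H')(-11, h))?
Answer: 1012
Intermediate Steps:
h = -10
Mul(-46, Function('H')(-11, h)) = Mul(-46, -22) = 1012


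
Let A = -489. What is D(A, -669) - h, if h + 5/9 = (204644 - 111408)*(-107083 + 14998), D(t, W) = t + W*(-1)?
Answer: 77270735165/9 ≈ 8.5856e+9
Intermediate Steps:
D(t, W) = t - W
h = -77270733545/9 (h = -5/9 + (204644 - 111408)*(-107083 + 14998) = -5/9 + 93236*(-92085) = -5/9 - 8585637060 = -77270733545/9 ≈ -8.5856e+9)
D(A, -669) - h = (-489 - 1*(-669)) - 1*(-77270733545/9) = (-489 + 669) + 77270733545/9 = 180 + 77270733545/9 = 77270735165/9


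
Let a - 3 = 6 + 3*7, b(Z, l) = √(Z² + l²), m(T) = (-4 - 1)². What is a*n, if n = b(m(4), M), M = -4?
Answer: 30*√641 ≈ 759.54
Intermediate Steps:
m(T) = 25 (m(T) = (-5)² = 25)
a = 30 (a = 3 + (6 + 3*7) = 3 + (6 + 21) = 3 + 27 = 30)
n = √641 (n = √(25² + (-4)²) = √(625 + 16) = √641 ≈ 25.318)
a*n = 30*√641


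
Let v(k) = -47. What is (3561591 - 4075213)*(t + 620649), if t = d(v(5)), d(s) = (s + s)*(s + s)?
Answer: -323317344670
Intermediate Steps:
d(s) = 4*s**2 (d(s) = (2*s)*(2*s) = 4*s**2)
t = 8836 (t = 4*(-47)**2 = 4*2209 = 8836)
(3561591 - 4075213)*(t + 620649) = (3561591 - 4075213)*(8836 + 620649) = -513622*629485 = -323317344670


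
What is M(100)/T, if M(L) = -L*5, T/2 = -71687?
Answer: 250/71687 ≈ 0.0034874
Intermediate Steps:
T = -143374 (T = 2*(-71687) = -143374)
M(L) = -5*L
M(100)/T = -5*100/(-143374) = -500*(-1/143374) = 250/71687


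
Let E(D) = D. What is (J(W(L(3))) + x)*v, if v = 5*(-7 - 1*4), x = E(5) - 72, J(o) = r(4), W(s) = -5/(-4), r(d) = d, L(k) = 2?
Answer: 3465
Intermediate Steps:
W(s) = 5/4 (W(s) = -5*(-¼) = 5/4)
J(o) = 4
x = -67 (x = 5 - 72 = -67)
v = -55 (v = 5*(-7 - 4) = 5*(-11) = -55)
(J(W(L(3))) + x)*v = (4 - 67)*(-55) = -63*(-55) = 3465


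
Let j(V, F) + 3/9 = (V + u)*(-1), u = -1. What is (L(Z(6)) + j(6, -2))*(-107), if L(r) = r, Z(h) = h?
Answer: -214/3 ≈ -71.333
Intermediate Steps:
j(V, F) = 2/3 - V (j(V, F) = -1/3 + (V - 1)*(-1) = -1/3 + (-1 + V)*(-1) = -1/3 + (1 - V) = 2/3 - V)
(L(Z(6)) + j(6, -2))*(-107) = (6 + (2/3 - 1*6))*(-107) = (6 + (2/3 - 6))*(-107) = (6 - 16/3)*(-107) = (2/3)*(-107) = -214/3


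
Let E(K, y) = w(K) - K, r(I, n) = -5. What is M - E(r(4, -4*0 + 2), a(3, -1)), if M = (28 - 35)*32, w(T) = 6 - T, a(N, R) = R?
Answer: -240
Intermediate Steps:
E(K, y) = 6 - 2*K (E(K, y) = (6 - K) - K = 6 - 2*K)
M = -224 (M = -7*32 = -224)
M - E(r(4, -4*0 + 2), a(3, -1)) = -224 - (6 - 2*(-5)) = -224 - (6 + 10) = -224 - 1*16 = -224 - 16 = -240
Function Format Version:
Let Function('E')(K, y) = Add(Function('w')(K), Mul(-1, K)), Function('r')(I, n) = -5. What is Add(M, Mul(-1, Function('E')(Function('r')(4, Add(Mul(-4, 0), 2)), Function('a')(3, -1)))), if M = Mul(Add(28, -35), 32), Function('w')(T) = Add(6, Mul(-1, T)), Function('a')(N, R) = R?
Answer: -240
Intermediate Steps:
Function('E')(K, y) = Add(6, Mul(-2, K)) (Function('E')(K, y) = Add(Add(6, Mul(-1, K)), Mul(-1, K)) = Add(6, Mul(-2, K)))
M = -224 (M = Mul(-7, 32) = -224)
Add(M, Mul(-1, Function('E')(Function('r')(4, Add(Mul(-4, 0), 2)), Function('a')(3, -1)))) = Add(-224, Mul(-1, Add(6, Mul(-2, -5)))) = Add(-224, Mul(-1, Add(6, 10))) = Add(-224, Mul(-1, 16)) = Add(-224, -16) = -240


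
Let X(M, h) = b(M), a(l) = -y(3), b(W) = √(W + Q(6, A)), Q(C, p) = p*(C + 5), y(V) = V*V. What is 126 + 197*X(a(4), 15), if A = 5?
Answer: 126 + 197*√46 ≈ 1462.1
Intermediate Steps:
y(V) = V²
Q(C, p) = p*(5 + C)
b(W) = √(55 + W) (b(W) = √(W + 5*(5 + 6)) = √(W + 5*11) = √(W + 55) = √(55 + W))
a(l) = -9 (a(l) = -1*3² = -1*9 = -9)
X(M, h) = √(55 + M)
126 + 197*X(a(4), 15) = 126 + 197*√(55 - 9) = 126 + 197*√46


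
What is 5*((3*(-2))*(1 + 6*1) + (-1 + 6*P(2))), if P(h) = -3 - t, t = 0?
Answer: -305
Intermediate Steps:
P(h) = -3 (P(h) = -3 - 1*0 = -3 + 0 = -3)
5*((3*(-2))*(1 + 6*1) + (-1 + 6*P(2))) = 5*((3*(-2))*(1 + 6*1) + (-1 + 6*(-3))) = 5*(-6*(1 + 6) + (-1 - 18)) = 5*(-6*7 - 19) = 5*(-42 - 19) = 5*(-61) = -305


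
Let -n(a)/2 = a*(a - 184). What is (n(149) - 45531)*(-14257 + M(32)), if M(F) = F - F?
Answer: 500434957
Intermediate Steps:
M(F) = 0
n(a) = -2*a*(-184 + a) (n(a) = -2*a*(a - 184) = -2*a*(-184 + a))
(n(149) - 45531)*(-14257 + M(32)) = (2*149*(184 - 1*149) - 45531)*(-14257 + 0) = (2*149*(184 - 149) - 45531)*(-14257) = (2*149*35 - 45531)*(-14257) = (10430 - 45531)*(-14257) = -35101*(-14257) = 500434957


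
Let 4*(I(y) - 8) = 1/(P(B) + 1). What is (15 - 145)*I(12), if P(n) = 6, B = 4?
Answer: -14625/14 ≈ -1044.6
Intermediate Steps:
I(y) = 225/28 (I(y) = 8 + 1/(4*(6 + 1)) = 8 + (¼)/7 = 8 + (¼)*(⅐) = 8 + 1/28 = 225/28)
(15 - 145)*I(12) = (15 - 145)*(225/28) = -130*225/28 = -14625/14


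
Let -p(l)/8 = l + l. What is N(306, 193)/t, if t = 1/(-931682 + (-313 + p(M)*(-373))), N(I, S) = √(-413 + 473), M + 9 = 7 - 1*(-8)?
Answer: -1792374*√15 ≈ -6.9418e+6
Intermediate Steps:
M = 6 (M = -9 + (7 - 1*(-8)) = -9 + (7 + 8) = -9 + 15 = 6)
p(l) = -16*l (p(l) = -8*(l + l) = -16*l)
N(I, S) = 2*√15 (N(I, S) = √60 = 2*√15)
t = -1/896187 (t = 1/(-931682 + (-313 - 16*6*(-373))) = 1/(-931682 + (-313 - 96*(-373))) = 1/(-931682 + (-313 + 35808)) = 1/(-931682 + 35495) = 1/(-896187) = -1/896187 ≈ -1.1158e-6)
N(306, 193)/t = (2*√15)/(-1/896187) = (2*√15)*(-896187) = -1792374*√15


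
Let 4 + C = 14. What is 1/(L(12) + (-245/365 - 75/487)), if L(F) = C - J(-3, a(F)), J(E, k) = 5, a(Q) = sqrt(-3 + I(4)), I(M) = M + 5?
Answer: 35551/148417 ≈ 0.23953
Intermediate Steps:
C = 10 (C = -4 + 14 = 10)
I(M) = 5 + M
a(Q) = sqrt(6) (a(Q) = sqrt(-3 + (5 + 4)) = sqrt(-3 + 9) = sqrt(6))
L(F) = 5 (L(F) = 10 - 1*5 = 10 - 5 = 5)
1/(L(12) + (-245/365 - 75/487)) = 1/(5 + (-245/365 - 75/487)) = 1/(5 + (-245*1/365 - 75*1/487)) = 1/(5 + (-49/73 - 75/487)) = 1/(5 - 29338/35551) = 1/(148417/35551) = 35551/148417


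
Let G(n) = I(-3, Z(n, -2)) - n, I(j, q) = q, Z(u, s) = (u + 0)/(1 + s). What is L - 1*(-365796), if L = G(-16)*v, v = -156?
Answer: 360804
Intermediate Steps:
Z(u, s) = u/(1 + s)
G(n) = -2*n (G(n) = n/(1 - 2) - n = n/(-1) - n = n*(-1) - n = -n - n = -2*n)
L = -4992 (L = -2*(-16)*(-156) = 32*(-156) = -4992)
L - 1*(-365796) = -4992 - 1*(-365796) = -4992 + 365796 = 360804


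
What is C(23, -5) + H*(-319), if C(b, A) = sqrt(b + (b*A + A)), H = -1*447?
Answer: 142593 + I*sqrt(97) ≈ 1.4259e+5 + 9.8489*I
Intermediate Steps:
H = -447
C(b, A) = sqrt(A + b + A*b) (C(b, A) = sqrt(b + (A*b + A)) = sqrt(b + (A + A*b)) = sqrt(A + b + A*b))
C(23, -5) + H*(-319) = sqrt(-5 + 23 - 5*23) - 447*(-319) = sqrt(-5 + 23 - 115) + 142593 = sqrt(-97) + 142593 = I*sqrt(97) + 142593 = 142593 + I*sqrt(97)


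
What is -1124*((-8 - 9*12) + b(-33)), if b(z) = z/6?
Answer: 136566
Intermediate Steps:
b(z) = z/6 (b(z) = z*(⅙) = z/6)
-1124*((-8 - 9*12) + b(-33)) = -1124*((-8 - 9*12) + (⅙)*(-33)) = -1124*((-8 - 108) - 11/2) = -1124*(-116 - 11/2) = -1124*(-243/2) = 136566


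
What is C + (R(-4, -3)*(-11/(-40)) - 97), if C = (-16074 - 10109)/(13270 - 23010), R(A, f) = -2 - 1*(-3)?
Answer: -1831837/19480 ≈ -94.037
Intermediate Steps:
R(A, f) = 1 (R(A, f) = -2 + 3 = 1)
C = 26183/9740 (C = -26183/(-9740) = -26183*(-1/9740) = 26183/9740 ≈ 2.6882)
C + (R(-4, -3)*(-11/(-40)) - 97) = 26183/9740 + (1*(-11/(-40)) - 97) = 26183/9740 + (1*(-11*(-1/40)) - 97) = 26183/9740 + (1*(11/40) - 97) = 26183/9740 + (11/40 - 97) = 26183/9740 - 3869/40 = -1831837/19480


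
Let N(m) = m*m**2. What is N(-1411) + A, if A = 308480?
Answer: -2808881051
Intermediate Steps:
N(m) = m**3
N(-1411) + A = (-1411)**3 + 308480 = -2809189531 + 308480 = -2808881051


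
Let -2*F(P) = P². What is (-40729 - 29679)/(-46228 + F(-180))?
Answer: 17602/15607 ≈ 1.1278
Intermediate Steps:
F(P) = -P²/2
(-40729 - 29679)/(-46228 + F(-180)) = (-40729 - 29679)/(-46228 - ½*(-180)²) = -70408/(-46228 - ½*32400) = -70408/(-46228 - 16200) = -70408/(-62428) = -70408*(-1/62428) = 17602/15607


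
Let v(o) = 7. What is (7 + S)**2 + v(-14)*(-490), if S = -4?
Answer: -3421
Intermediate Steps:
(7 + S)**2 + v(-14)*(-490) = (7 - 4)**2 + 7*(-490) = 3**2 - 3430 = 9 - 3430 = -3421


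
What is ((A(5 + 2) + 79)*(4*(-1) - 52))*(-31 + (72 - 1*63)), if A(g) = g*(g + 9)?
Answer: 235312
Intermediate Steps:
A(g) = g*(9 + g)
((A(5 + 2) + 79)*(4*(-1) - 52))*(-31 + (72 - 1*63)) = (((5 + 2)*(9 + (5 + 2)) + 79)*(4*(-1) - 52))*(-31 + (72 - 1*63)) = ((7*(9 + 7) + 79)*(-4 - 52))*(-31 + (72 - 63)) = ((7*16 + 79)*(-56))*(-31 + 9) = ((112 + 79)*(-56))*(-22) = (191*(-56))*(-22) = -10696*(-22) = 235312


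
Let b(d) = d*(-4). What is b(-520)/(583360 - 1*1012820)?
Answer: -104/21473 ≈ -0.0048433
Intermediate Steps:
b(d) = -4*d
b(-520)/(583360 - 1*1012820) = (-4*(-520))/(583360 - 1*1012820) = 2080/(583360 - 1012820) = 2080/(-429460) = 2080*(-1/429460) = -104/21473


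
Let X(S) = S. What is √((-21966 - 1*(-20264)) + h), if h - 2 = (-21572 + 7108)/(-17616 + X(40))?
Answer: 66*I*√11141/169 ≈ 41.221*I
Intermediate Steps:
h = 6202/2197 (h = 2 + (-21572 + 7108)/(-17616 + 40) = 2 - 14464/(-17576) = 2 - 14464*(-1/17576) = 2 + 1808/2197 = 6202/2197 ≈ 2.8229)
√((-21966 - 1*(-20264)) + h) = √((-21966 - 1*(-20264)) + 6202/2197) = √((-21966 + 20264) + 6202/2197) = √(-1702 + 6202/2197) = √(-3733092/2197) = 66*I*√11141/169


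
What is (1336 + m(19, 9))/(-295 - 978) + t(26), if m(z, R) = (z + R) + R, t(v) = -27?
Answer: -35744/1273 ≈ -28.079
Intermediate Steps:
m(z, R) = z + 2*R (m(z, R) = (R + z) + R = z + 2*R)
(1336 + m(19, 9))/(-295 - 978) + t(26) = (1336 + (19 + 2*9))/(-295 - 978) - 27 = (1336 + (19 + 18))/(-1273) - 27 = (1336 + 37)*(-1/1273) - 27 = 1373*(-1/1273) - 27 = -1373/1273 - 27 = -35744/1273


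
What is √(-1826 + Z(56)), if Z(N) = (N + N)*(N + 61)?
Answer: √11278 ≈ 106.20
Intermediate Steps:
Z(N) = 2*N*(61 + N) (Z(N) = (2*N)*(61 + N) = 2*N*(61 + N))
√(-1826 + Z(56)) = √(-1826 + 2*56*(61 + 56)) = √(-1826 + 2*56*117) = √(-1826 + 13104) = √11278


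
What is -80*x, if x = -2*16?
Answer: 2560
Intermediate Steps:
x = -32
-80*x = -80*(-32) = 2560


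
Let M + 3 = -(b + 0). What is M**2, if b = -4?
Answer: 1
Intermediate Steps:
M = 1 (M = -3 - (-4 + 0) = -3 - 1*(-4) = -3 + 4 = 1)
M**2 = 1**2 = 1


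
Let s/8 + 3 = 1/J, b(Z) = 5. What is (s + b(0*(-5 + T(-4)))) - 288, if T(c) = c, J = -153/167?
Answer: -48307/153 ≈ -315.73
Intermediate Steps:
J = -153/167 (J = -153*1/167 = -153/167 ≈ -0.91617)
s = -5008/153 (s = -24 + 8/(-153/167) = -24 + 8*(-167/153) = -24 - 1336/153 = -5008/153 ≈ -32.732)
(s + b(0*(-5 + T(-4)))) - 288 = (-5008/153 + 5) - 288 = -4243/153 - 288 = -48307/153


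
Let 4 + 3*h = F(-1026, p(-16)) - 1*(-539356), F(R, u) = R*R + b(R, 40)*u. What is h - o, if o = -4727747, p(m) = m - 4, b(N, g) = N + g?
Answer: 15794989/3 ≈ 5.2650e+6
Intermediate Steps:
p(m) = -4 + m
F(R, u) = R² + u*(40 + R) (F(R, u) = R*R + (R + 40)*u = R² + (40 + R)*u = R² + u*(40 + R))
h = 1611748/3 (h = -4/3 + (((-1026)² + (-4 - 16)*(40 - 1026)) - 1*(-539356))/3 = -4/3 + ((1052676 - 20*(-986)) + 539356)/3 = -4/3 + ((1052676 + 19720) + 539356)/3 = -4/3 + (1072396 + 539356)/3 = -4/3 + (⅓)*1611752 = -4/3 + 1611752/3 = 1611748/3 ≈ 5.3725e+5)
h - o = 1611748/3 - 1*(-4727747) = 1611748/3 + 4727747 = 15794989/3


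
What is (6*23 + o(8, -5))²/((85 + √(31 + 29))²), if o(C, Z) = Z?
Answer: 25772873/10267445 - 1202852*√15/10267445 ≈ 2.0564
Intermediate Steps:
(6*23 + o(8, -5))²/((85 + √(31 + 29))²) = (6*23 - 5)²/((85 + √(31 + 29))²) = (138 - 5)²/((85 + √60)²) = 133²/((85 + 2*√15)²) = 17689/(85 + 2*√15)²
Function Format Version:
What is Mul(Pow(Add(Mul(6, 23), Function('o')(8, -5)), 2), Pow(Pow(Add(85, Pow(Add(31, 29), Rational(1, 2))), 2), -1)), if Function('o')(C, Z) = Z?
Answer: Add(Rational(25772873, 10267445), Mul(Rational(-1202852, 10267445), Pow(15, Rational(1, 2)))) ≈ 2.0564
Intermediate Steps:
Mul(Pow(Add(Mul(6, 23), Function('o')(8, -5)), 2), Pow(Pow(Add(85, Pow(Add(31, 29), Rational(1, 2))), 2), -1)) = Mul(Pow(Add(Mul(6, 23), -5), 2), Pow(Pow(Add(85, Pow(Add(31, 29), Rational(1, 2))), 2), -1)) = Mul(Pow(Add(138, -5), 2), Pow(Pow(Add(85, Pow(60, Rational(1, 2))), 2), -1)) = Mul(Pow(133, 2), Pow(Pow(Add(85, Mul(2, Pow(15, Rational(1, 2)))), 2), -1)) = Mul(17689, Pow(Add(85, Mul(2, Pow(15, Rational(1, 2)))), -2))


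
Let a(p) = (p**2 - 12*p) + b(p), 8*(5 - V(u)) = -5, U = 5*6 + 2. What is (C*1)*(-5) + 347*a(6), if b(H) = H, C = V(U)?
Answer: -83505/8 ≈ -10438.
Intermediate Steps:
U = 32 (U = 30 + 2 = 32)
V(u) = 45/8 (V(u) = 5 - 1/8*(-5) = 5 + 5/8 = 45/8)
C = 45/8 ≈ 5.6250
a(p) = p**2 - 11*p (a(p) = (p**2 - 12*p) + p = p**2 - 11*p)
(C*1)*(-5) + 347*a(6) = ((45/8)*1)*(-5) + 347*(6*(-11 + 6)) = (45/8)*(-5) + 347*(6*(-5)) = -225/8 + 347*(-30) = -225/8 - 10410 = -83505/8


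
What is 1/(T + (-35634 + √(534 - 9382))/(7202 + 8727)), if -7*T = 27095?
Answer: -48152090306579/186490702563083801 - 3122084*I*√553/186490702563083801 ≈ -0.0002582 - 3.9369e-10*I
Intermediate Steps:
T = -27095/7 (T = -⅐*27095 = -27095/7 ≈ -3870.7)
1/(T + (-35634 + √(534 - 9382))/(7202 + 8727)) = 1/(-27095/7 + (-35634 + √(534 - 9382))/(7202 + 8727)) = 1/(-27095/7 + (-35634 + √(-8848))/15929) = 1/(-27095/7 + (-35634 + 4*I*√553)*(1/15929)) = 1/(-27095/7 + (-35634/15929 + 4*I*√553/15929)) = 1/(-431845693/111503 + 4*I*√553/15929)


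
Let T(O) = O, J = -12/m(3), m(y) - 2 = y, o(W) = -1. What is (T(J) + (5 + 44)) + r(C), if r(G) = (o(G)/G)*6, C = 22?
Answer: 2548/55 ≈ 46.327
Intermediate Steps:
m(y) = 2 + y
J = -12/5 (J = -12/(2 + 3) = -12/5 ≈ -2.4000)
r(G) = -6/G (r(G) = -1/G*6 = -6/G)
(T(J) + (5 + 44)) + r(C) = (-12/5 + (5 + 44)) - 6/22 = (-12/5 + 49) - 6*1/22 = 233/5 - 3/11 = 2548/55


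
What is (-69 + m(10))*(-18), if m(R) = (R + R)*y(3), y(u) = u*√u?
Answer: 1242 - 1080*√3 ≈ -628.62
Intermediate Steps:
y(u) = u^(3/2)
m(R) = 6*R*√3 (m(R) = (R + R)*3^(3/2) = (2*R)*(3*√3) = 6*R*√3)
(-69 + m(10))*(-18) = (-69 + 6*10*√3)*(-18) = (-69 + 60*√3)*(-18) = 1242 - 1080*√3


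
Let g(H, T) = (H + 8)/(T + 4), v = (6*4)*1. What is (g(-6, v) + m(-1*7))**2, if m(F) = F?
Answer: 9409/196 ≈ 48.005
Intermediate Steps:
v = 24 (v = 24*1 = 24)
g(H, T) = (8 + H)/(4 + T)
(g(-6, v) + m(-1*7))**2 = ((8 - 6)/(4 + 24) - 1*7)**2 = (2/28 - 7)**2 = ((1/28)*2 - 7)**2 = (1/14 - 7)**2 = (-97/14)**2 = 9409/196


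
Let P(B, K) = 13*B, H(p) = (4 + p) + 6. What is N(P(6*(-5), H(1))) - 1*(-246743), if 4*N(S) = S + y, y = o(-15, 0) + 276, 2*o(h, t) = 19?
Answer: 1973735/8 ≈ 2.4672e+5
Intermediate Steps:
o(h, t) = 19/2 (o(h, t) = (½)*19 = 19/2)
H(p) = 10 + p
y = 571/2 (y = 19/2 + 276 = 571/2 ≈ 285.50)
N(S) = 571/8 + S/4 (N(S) = (S + 571/2)/4 = (571/2 + S)/4 = 571/8 + S/4)
N(P(6*(-5), H(1))) - 1*(-246743) = (571/8 + (13*(6*(-5)))/4) - 1*(-246743) = (571/8 + (13*(-30))/4) + 246743 = (571/8 + (¼)*(-390)) + 246743 = (571/8 - 195/2) + 246743 = -209/8 + 246743 = 1973735/8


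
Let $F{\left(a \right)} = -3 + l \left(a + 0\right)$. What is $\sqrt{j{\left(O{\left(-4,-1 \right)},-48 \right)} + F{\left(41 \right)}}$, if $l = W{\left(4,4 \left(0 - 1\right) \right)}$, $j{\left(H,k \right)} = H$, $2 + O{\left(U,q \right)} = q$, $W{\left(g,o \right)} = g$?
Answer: $\sqrt{158} \approx 12.57$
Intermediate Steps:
$O{\left(U,q \right)} = -2 + q$
$l = 4$
$F{\left(a \right)} = -3 + 4 a$ ($F{\left(a \right)} = -3 + 4 \left(a + 0\right) = -3 + 4 a$)
$\sqrt{j{\left(O{\left(-4,-1 \right)},-48 \right)} + F{\left(41 \right)}} = \sqrt{\left(-2 - 1\right) + \left(-3 + 4 \cdot 41\right)} = \sqrt{-3 + \left(-3 + 164\right)} = \sqrt{-3 + 161} = \sqrt{158}$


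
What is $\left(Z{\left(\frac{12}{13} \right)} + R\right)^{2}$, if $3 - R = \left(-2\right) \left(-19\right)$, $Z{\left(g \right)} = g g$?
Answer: $\frac{33304441}{28561} \approx 1166.1$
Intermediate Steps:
$Z{\left(g \right)} = g^{2}$
$R = -35$ ($R = 3 - \left(-2\right) \left(-19\right) = 3 - 38 = -35$)
$\left(Z{\left(\frac{12}{13} \right)} + R\right)^{2} = \left(\left(\frac{12}{13}\right)^{2} - 35\right)^{2} = \left(\frac{144}{169} - 35\right)^{2} = \left(- \frac{5771}{169}\right)^{2} = \frac{33304441}{28561}$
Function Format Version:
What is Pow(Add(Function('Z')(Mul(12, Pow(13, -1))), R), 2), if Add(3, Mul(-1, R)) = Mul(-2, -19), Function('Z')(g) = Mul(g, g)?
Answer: Rational(33304441, 28561) ≈ 1166.1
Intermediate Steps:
Function('Z')(g) = Pow(g, 2)
R = -35 (R = Add(3, Mul(-1, Mul(-2, -19))) = Add(3, Mul(-1, 38)) = Add(3, -38) = -35)
Pow(Add(Function('Z')(Mul(12, Pow(13, -1))), R), 2) = Pow(Add(Pow(Mul(12, Pow(13, -1)), 2), -35), 2) = Pow(Add(Pow(Mul(12, Rational(1, 13)), 2), -35), 2) = Pow(Add(Pow(Rational(12, 13), 2), -35), 2) = Pow(Add(Rational(144, 169), -35), 2) = Pow(Rational(-5771, 169), 2) = Rational(33304441, 28561)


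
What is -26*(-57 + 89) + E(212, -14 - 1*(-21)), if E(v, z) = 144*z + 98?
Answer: 274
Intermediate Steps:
E(v, z) = 98 + 144*z
-26*(-57 + 89) + E(212, -14 - 1*(-21)) = -26*(-57 + 89) + (98 + 144*(-14 - 1*(-21))) = -26*32 + (98 + 144*(-14 + 21)) = -832 + (98 + 144*7) = -832 + (98 + 1008) = -832 + 1106 = 274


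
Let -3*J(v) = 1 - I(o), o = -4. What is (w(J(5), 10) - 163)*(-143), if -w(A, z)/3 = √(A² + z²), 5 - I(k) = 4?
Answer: 27599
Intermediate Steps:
I(k) = 1 (I(k) = 5 - 1*4 = 5 - 4 = 1)
J(v) = 0 (J(v) = -(1 - 1*1)/3 = -(1 - 1)/3 = -⅓*0 = 0)
w(A, z) = -3*√(A² + z²)
(w(J(5), 10) - 163)*(-143) = (-3*√(0² + 10²) - 163)*(-143) = (-3*√(0 + 100) - 163)*(-143) = (-3*√100 - 163)*(-143) = (-3*10 - 163)*(-143) = (-30 - 163)*(-143) = -193*(-143) = 27599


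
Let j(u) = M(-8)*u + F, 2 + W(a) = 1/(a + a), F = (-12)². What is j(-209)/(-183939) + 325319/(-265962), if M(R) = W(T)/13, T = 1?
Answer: -6828827456/5578685931 ≈ -1.2241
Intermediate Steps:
F = 144
W(a) = -2 + 1/(2*a) (W(a) = -2 + 1/(a + a) = -2 + 1/(2*a))
M(R) = -3/26 (M(R) = (-2 + (½)/1)/13 = (-2 + (½)*1)*(1/13) = (-2 + ½)*(1/13) = -3/2*1/13 = -3/26)
j(u) = 144 - 3*u/26 (j(u) = -3*u/26 + 144 = 144 - 3*u/26)
j(-209)/(-183939) + 325319/(-265962) = (144 - 3/26*(-209))/(-183939) + 325319/(-265962) = (144 + 627/26)*(-1/183939) + 325319*(-1/265962) = (4371/26)*(-1/183939) - 325319/265962 = -1457/1594138 - 325319/265962 = -6828827456/5578685931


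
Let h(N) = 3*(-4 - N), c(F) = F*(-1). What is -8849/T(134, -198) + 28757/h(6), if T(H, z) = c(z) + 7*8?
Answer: -1892437/1905 ≈ -993.41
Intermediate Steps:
c(F) = -F
T(H, z) = 56 - z (T(H, z) = -z + 7*8 = -z + 56 = 56 - z)
h(N) = -12 - 3*N
-8849/T(134, -198) + 28757/h(6) = -8849/(56 - 1*(-198)) + 28757/(-12 - 3*6) = -8849/(56 + 198) + 28757/(-12 - 18) = -8849/254 + 28757/(-30) = -8849*1/254 + 28757*(-1/30) = -8849/254 - 28757/30 = -1892437/1905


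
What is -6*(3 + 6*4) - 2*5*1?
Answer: -172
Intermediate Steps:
-6*(3 + 6*4) - 2*5*1 = -6*(3 + 24) - 10*1 = -6*27 - 10 = -162 - 10 = -172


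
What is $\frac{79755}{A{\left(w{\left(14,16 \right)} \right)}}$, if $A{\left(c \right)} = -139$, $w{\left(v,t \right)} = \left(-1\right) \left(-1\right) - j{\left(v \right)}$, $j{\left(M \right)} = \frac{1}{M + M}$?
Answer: $- \frac{79755}{139} \approx -573.78$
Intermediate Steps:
$j{\left(M \right)} = \frac{1}{2 M}$
$w{\left(v,t \right)} = 1 - \frac{1}{2 v}$ ($w{\left(v,t \right)} = \left(-1\right) \left(-1\right) - \frac{1}{2 v} = 1 - \frac{1}{2 v}$)
$\frac{79755}{A{\left(w{\left(14,16 \right)} \right)}} = \frac{79755}{-139} = 79755 \left(- \frac{1}{139}\right) = - \frac{79755}{139}$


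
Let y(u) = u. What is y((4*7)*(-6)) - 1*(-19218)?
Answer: 19050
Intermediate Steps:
y((4*7)*(-6)) - 1*(-19218) = (4*7)*(-6) - 1*(-19218) = 28*(-6) + 19218 = -168 + 19218 = 19050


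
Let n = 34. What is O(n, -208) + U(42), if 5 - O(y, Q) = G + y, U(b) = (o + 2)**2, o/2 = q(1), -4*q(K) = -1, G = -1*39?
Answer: 65/4 ≈ 16.250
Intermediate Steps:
G = -39
q(K) = 1/4 (q(K) = -1/4*(-1) = 1/4)
o = 1/2 (o = 2*(1/4) = 1/2 ≈ 0.50000)
U(b) = 25/4 (U(b) = (1/2 + 2)**2 = (5/2)**2 = 25/4)
O(y, Q) = 44 - y (O(y, Q) = 5 - (-39 + y) = 5 + (39 - y) = 44 - y)
O(n, -208) + U(42) = (44 - 1*34) + 25/4 = (44 - 34) + 25/4 = 10 + 25/4 = 65/4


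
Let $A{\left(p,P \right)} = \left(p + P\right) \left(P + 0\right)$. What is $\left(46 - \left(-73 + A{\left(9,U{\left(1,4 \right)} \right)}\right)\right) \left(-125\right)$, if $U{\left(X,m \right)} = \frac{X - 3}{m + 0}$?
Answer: $- \frac{61625}{4} \approx -15406.0$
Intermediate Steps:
$U{\left(X,m \right)} = \frac{-3 + X}{m}$
$A{\left(p,P \right)} = P \left(P + p\right)$ ($A{\left(p,P \right)} = \left(P + p\right) P = P \left(P + p\right)$)
$\left(46 - \left(-73 + A{\left(9,U{\left(1,4 \right)} \right)}\right)\right) \left(-125\right) = \left(46 + \left(73 - \frac{-3 + 1}{4} \left(\frac{-3 + 1}{4} + 9\right)\right)\right) \left(-125\right) = \left(46 + \left(73 - \frac{1}{4} \left(-2\right) \left(\frac{1}{4} \left(-2\right) + 9\right)\right)\right) \left(-125\right) = \left(46 + \left(73 - - \frac{- \frac{1}{2} + 9}{2}\right)\right) \left(-125\right) = \left(46 + \left(73 - \left(- \frac{1}{2}\right) \frac{17}{2}\right)\right) \left(-125\right) = \left(46 + \left(73 - - \frac{17}{4}\right)\right) \left(-125\right) = \left(46 + \left(73 + \frac{17}{4}\right)\right) \left(-125\right) = \left(46 + \frac{309}{4}\right) \left(-125\right) = \frac{493}{4} \left(-125\right) = - \frac{61625}{4}$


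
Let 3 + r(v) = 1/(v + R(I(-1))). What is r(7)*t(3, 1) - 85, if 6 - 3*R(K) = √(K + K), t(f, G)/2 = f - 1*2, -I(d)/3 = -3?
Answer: -7171/79 + 2*√2/79 ≈ -90.736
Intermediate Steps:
I(d) = 9 (I(d) = -3*(-3) = 9)
t(f, G) = -4 + 2*f (t(f, G) = 2*(f - 1*2) = 2*(f - 2) = 2*(-2 + f) = -4 + 2*f)
R(K) = 2 - √2*√K/3 (R(K) = 2 - √(K + K)/3 = 2 - √2*√K/3)
r(v) = -3 + 1/(2 + v - √2) (r(v) = -3 + 1/(v + (2 - √2*√9/3)) = -3 + 1/(v + (2 - ⅓*√2*3)) = -3 + 1/(v + (2 - √2)) = -3 + 1/(2 + v - √2))
r(7)*t(3, 1) - 85 = ((-5 - 3*7 + 3*√2)/(2 + 7 - √2))*(-4 + 2*3) - 85 = ((-5 - 21 + 3*√2)/(9 - √2))*(-4 + 6) - 85 = ((-26 + 3*√2)/(9 - √2))*2 - 85 = 2*(-26 + 3*√2)/(9 - √2) - 85 = -85 + 2*(-26 + 3*√2)/(9 - √2)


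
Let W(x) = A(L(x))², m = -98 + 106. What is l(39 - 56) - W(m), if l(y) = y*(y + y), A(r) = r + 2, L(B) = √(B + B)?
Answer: 542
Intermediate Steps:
L(B) = √2*√B (L(B) = √(2*B) = √2*√B)
A(r) = 2 + r
m = 8
l(y) = 2*y² (l(y) = y*(2*y) = 2*y²)
W(x) = (2 + √2*√x)²
l(39 - 56) - W(m) = 2*(39 - 56)² - (2 + √2*√8)² = 2*(-17)² - (2 + √2*(2*√2))² = 2*289 - (2 + 4)² = 578 - 1*6² = 578 - 1*36 = 578 - 36 = 542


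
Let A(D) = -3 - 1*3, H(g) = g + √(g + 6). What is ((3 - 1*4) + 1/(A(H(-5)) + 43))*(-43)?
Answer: 1548/37 ≈ 41.838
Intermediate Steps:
H(g) = g + √(6 + g)
A(D) = -6 (A(D) = -3 - 3 = -6)
((3 - 1*4) + 1/(A(H(-5)) + 43))*(-43) = ((3 - 1*4) + 1/(-6 + 43))*(-43) = ((3 - 4) + 1/37)*(-43) = (-1 + 1/37)*(-43) = -36/37*(-43) = 1548/37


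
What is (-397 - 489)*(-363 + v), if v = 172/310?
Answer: 49774594/155 ≈ 3.2113e+5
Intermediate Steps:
v = 86/155 (v = 172*(1/310) = 86/155 ≈ 0.55484)
(-397 - 489)*(-363 + v) = (-397 - 489)*(-363 + 86/155) = -886*(-56179/155) = 49774594/155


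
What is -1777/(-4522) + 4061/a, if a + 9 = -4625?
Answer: -361758/748391 ≈ -0.48338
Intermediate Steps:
a = -4634 (a = -9 - 4625 = -4634)
-1777/(-4522) + 4061/a = -1777/(-4522) + 4061/(-4634) = -1777*(-1/4522) + 4061*(-1/4634) = 1777/4522 - 4061/4634 = -361758/748391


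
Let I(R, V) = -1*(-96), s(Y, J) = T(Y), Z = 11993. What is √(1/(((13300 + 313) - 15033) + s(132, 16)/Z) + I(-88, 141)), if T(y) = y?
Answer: √6960391684462790/8514964 ≈ 9.7979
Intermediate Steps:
s(Y, J) = Y
I(R, V) = 96
√(1/(((13300 + 313) - 15033) + s(132, 16)/Z) + I(-88, 141)) = √(1/(((13300 + 313) - 15033) + 132/11993) + 96) = √(1/((13613 - 15033) + 132*(1/11993)) + 96) = √(1/(-1420 + 132/11993) + 96) = √(1/(-17029928/11993) + 96) = √(-11993/17029928 + 96) = √(1634861095/17029928) = √6960391684462790/8514964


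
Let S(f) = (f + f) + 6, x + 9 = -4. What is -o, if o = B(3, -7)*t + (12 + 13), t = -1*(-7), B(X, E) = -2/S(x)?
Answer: -257/10 ≈ -25.700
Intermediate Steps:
x = -13 (x = -9 - 4 = -13)
S(f) = 6 + 2*f (S(f) = 2*f + 6 = 6 + 2*f)
B(X, E) = 1/10 (B(X, E) = -2/(6 + 2*(-13)) = -2/(6 - 26) = -2/(-20) = -2*(-1/20) = 1/10)
t = 7
o = 257/10 (o = (1/10)*7 + (12 + 13) = 7/10 + 25 = 257/10 ≈ 25.700)
-o = -1*257/10 = -257/10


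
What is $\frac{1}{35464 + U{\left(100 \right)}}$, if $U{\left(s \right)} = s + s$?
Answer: $\frac{1}{35664} \approx 2.8039 \cdot 10^{-5}$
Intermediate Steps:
$U{\left(s \right)} = 2 s$
$\frac{1}{35464 + U{\left(100 \right)}} = \frac{1}{35464 + 2 \cdot 100} = \frac{1}{35464 + 200} = \frac{1}{35664}$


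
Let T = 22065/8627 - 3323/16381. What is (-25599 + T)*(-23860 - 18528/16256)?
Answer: 43846825263164111671/71789994596 ≈ 6.1076e+8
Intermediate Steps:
T = 332779244/141318887 (T = 22065*(1/8627) - 3323*1/16381 = 22065/8627 - 3323/16381 = 332779244/141318887 ≈ 2.3548)
(-25599 + T)*(-23860 - 18528/16256) = (-25599 + 332779244/141318887)*(-23860 - 18528/16256) = -3617289409069*(-23860 - 18528*1/16256)/141318887 = -3617289409069*(-23860 - 579/508)/141318887 = -3617289409069/141318887*(-12121459/508) = 43846825263164111671/71789994596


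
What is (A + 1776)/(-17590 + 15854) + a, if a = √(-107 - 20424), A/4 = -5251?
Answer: 4807/434 + 7*I*√419 ≈ 11.076 + 143.29*I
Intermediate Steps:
A = -21004 (A = 4*(-5251) = -21004)
a = 7*I*√419 (a = √(-20531) = 7*I*√419 ≈ 143.29*I)
(A + 1776)/(-17590 + 15854) + a = (-21004 + 1776)/(-17590 + 15854) + 7*I*√419 = -19228/(-1736) + 7*I*√419 = -19228*(-1/1736) + 7*I*√419 = 4807/434 + 7*I*√419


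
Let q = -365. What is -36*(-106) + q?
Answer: 3451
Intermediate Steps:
-36*(-106) + q = -36*(-106) - 365 = 3816 - 365 = 3451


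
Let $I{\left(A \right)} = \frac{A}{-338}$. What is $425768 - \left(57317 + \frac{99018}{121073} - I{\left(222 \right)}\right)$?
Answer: $\frac{7538969905842}{20461337} \approx 3.6845 \cdot 10^{5}$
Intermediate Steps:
$I{\left(A \right)} = - \frac{A}{338}$ ($I{\left(A \right)} = A \left(- \frac{1}{338}\right) = - \frac{A}{338}$)
$425768 - \left(57317 + \frac{99018}{121073} - I{\left(222 \right)}\right) = 425768 - \left(\frac{9686684}{169} + \frac{99018}{121073}\right) = 425768 - \frac{1172812625974}{20461337} = \frac{7538969905842}{20461337}$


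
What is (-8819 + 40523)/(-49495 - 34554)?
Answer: -31704/84049 ≈ -0.37721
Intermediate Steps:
(-8819 + 40523)/(-49495 - 34554) = 31704/(-84049) = 31704*(-1/84049) = -31704/84049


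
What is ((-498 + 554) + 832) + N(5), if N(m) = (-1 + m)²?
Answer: 904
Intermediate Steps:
((-498 + 554) + 832) + N(5) = ((-498 + 554) + 832) + (-1 + 5)² = (56 + 832) + 4² = 888 + 16 = 904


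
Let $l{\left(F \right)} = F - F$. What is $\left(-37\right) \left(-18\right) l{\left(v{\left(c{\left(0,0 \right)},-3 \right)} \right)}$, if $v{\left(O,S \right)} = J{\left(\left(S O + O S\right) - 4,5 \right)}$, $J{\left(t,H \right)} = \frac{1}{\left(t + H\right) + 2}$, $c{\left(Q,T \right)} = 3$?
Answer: $0$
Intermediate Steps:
$J{\left(t,H \right)} = \frac{1}{2 + H + t}$ ($J{\left(t,H \right)} = \frac{1}{\left(H + t\right) + 2} = \frac{1}{2 + H + t}$)
$v{\left(O,S \right)} = \frac{1}{3 + 2 O S}$ ($v{\left(O,S \right)} = \frac{1}{2 + 5 - \left(4 - O S - S O\right)} = \frac{1}{2 + 5 + \left(\left(O S + O S\right) - 4\right)} = \frac{1}{2 + 5 + \left(2 O S - 4\right)} = \frac{1}{2 + 5 + \left(-4 + 2 O S\right)} = \frac{1}{3 + 2 O S}$)
$l{\left(F \right)} = 0$
$\left(-37\right) \left(-18\right) l{\left(v{\left(c{\left(0,0 \right)},-3 \right)} \right)} = \left(-37\right) \left(-18\right) 0 = 666 \cdot 0 = 0$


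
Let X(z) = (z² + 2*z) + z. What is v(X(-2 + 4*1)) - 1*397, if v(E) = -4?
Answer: -401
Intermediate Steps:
X(z) = z² + 3*z
v(X(-2 + 4*1)) - 1*397 = -4 - 1*397 = -4 - 397 = -401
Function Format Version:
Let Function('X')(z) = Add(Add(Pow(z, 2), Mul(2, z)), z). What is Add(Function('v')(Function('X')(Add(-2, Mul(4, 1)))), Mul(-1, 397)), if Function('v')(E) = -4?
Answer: -401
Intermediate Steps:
Function('X')(z) = Add(Pow(z, 2), Mul(3, z))
Add(Function('v')(Function('X')(Add(-2, Mul(4, 1)))), Mul(-1, 397)) = Add(-4, Mul(-1, 397)) = Add(-4, -397) = -401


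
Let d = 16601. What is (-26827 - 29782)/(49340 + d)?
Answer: -56609/65941 ≈ -0.85848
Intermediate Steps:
(-26827 - 29782)/(49340 + d) = (-26827 - 29782)/(49340 + 16601) = -56609/65941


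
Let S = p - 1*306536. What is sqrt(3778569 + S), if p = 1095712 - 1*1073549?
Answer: 186*sqrt(101) ≈ 1869.3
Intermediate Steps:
p = 22163 (p = 1095712 - 1073549 = 22163)
S = -284373 (S = 22163 - 1*306536 = 22163 - 306536 = -284373)
sqrt(3778569 + S) = sqrt(3778569 - 284373) = sqrt(3494196) = 186*sqrt(101)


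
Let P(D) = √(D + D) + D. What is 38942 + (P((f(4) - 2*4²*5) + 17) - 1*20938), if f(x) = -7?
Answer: 17854 + 10*I*√3 ≈ 17854.0 + 17.32*I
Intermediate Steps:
P(D) = D + √2*√D (P(D) = √(2*D) + D = √2*√D + D = D + √2*√D)
38942 + (P((f(4) - 2*4²*5) + 17) - 1*20938) = 38942 + ((((-7 - 2*4²*5) + 17) + √2*√((-7 - 2*4²*5) + 17)) - 1*20938) = 38942 + ((((-7 - 2*16*5) + 17) + √2*√((-7 - 2*16*5) + 17)) - 20938) = 38942 + ((((-7 - 32*5) + 17) + √2*√((-7 - 32*5) + 17)) - 20938) = 38942 + ((((-7 - 160) + 17) + √2*√((-7 - 160) + 17)) - 20938) = 38942 + (((-167 + 17) + √2*√(-167 + 17)) - 20938) = 38942 + ((-150 + √2*√(-150)) - 20938) = 38942 + ((-150 + √2*(5*I*√6)) - 20938) = 38942 + ((-150 + 10*I*√3) - 20938) = 38942 + (-21088 + 10*I*√3) = 17854 + 10*I*√3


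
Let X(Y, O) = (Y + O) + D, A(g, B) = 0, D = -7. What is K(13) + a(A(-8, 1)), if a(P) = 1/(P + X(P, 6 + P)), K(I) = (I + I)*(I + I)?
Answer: 675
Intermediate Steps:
X(Y, O) = -7 + O + Y (X(Y, O) = (Y + O) - 7 = (O + Y) - 7 = -7 + O + Y)
K(I) = 4*I² (K(I) = (2*I)*(2*I) = 4*I²)
a(P) = 1/(-1 + 3*P) (a(P) = 1/(P + (-7 + (6 + P) + P)) = 1/(P + (-1 + 2*P)) = 1/(-1 + 3*P))
K(13) + a(A(-8, 1)) = 4*13² + 1/(-1 + 3*0) = 4*169 + 1/(-1 + 0) = 676 + 1/(-1) = 676 - 1 = 675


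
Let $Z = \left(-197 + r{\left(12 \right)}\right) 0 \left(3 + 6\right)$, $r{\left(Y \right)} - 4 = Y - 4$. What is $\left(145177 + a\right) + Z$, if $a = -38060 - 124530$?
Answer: $-17413$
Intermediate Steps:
$r{\left(Y \right)} = Y$ ($r{\left(Y \right)} = 4 + \left(Y - 4\right) = 4 + \left(-4 + Y\right) = Y$)
$a = -162590$ ($a = -38060 - 124530 = -162590$)
$Z = 0$ ($Z = \left(-197 + 12\right) 0 \left(3 + 6\right) = - 185 \cdot 0 \cdot 9 = \left(-185\right) 0 = 0$)
$\left(145177 + a\right) + Z = \left(145177 - 162590\right) + 0 = -17413 + 0 = -17413$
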